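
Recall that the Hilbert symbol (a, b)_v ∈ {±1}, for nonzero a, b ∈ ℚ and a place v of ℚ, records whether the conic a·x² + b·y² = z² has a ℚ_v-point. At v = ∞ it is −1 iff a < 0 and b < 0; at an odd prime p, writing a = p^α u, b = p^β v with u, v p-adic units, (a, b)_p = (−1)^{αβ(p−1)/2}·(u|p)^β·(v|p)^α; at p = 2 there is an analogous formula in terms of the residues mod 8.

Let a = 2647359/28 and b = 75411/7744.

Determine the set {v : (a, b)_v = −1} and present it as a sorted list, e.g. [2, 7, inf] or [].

[7, 11, 13, 19]

(a, b) ≡ (17017, 19) mod (ℚ^×)²; places V = {2, 3, 7, 11, 13, 17, 19, ∞}.
(a,b)_17: α=1, u≡13; β=0, v≡15 (mod 17); (13|17)=+1, (15|17)=+1; sign (−1)^0·+1^0·+1^1 = +1.
(a,b)_∞: sgn(17017)=+, sgn(19)=+, so +1.
(a,b)_11: α=3, u≡7; β=-2, v≡8 (mod 11); (7|11)=-1, (8|11)=-1; sign (−1)^0·-1^-2·-1^3 = -1.
(a,b)_2: α=-2, β=-6; u≡1, v≡3 (mod 8); ε(u)ε(v)=0·1, αω(v)=-2·1, βω(u)=-6·0; sum ≡ 0  ⇒  +1.
(a,b)_19: α=0, u≡12; β=1, v≡5 (mod 19); (12|19)=-1, (5|19)=+1; sign (−1)^0·-1^1·+1^0 = -1.
(a,b)_13: α=1, u≡12; β=0, v≡7 (mod 13); (12|13)=+1, (7|13)=-1; sign (−1)^0·+1^0·-1^1 = -1.
(a,b)_3: α=2, u≡1; β=4, v≡1 (mod 3); (1|3)=+1, (1|3)=+1; sign (−1)^0·+1^4·+1^2 = +1.
(a,b)_7: α=-1, u≡2; β=2, v≡3 (mod 7); (2|7)=+1, (3|7)=-1; sign (−1)^0·+1^2·-1^-1 = -1.
|Ram(17017, 19)| = 4, even; anisotropic at {7, 11, 13, 19}.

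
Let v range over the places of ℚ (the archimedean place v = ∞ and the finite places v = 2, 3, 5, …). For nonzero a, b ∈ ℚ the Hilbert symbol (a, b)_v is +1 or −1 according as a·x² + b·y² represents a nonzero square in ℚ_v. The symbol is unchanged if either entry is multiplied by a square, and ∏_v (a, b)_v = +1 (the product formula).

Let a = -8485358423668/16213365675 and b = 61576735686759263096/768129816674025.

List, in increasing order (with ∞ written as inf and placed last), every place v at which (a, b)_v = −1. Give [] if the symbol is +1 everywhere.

(a, b) ≡ (-399, 14) mod (ℚ^×)²; places V = {2, 3, 5, 7, 13, 17, 19, 23, 29, ∞}.
(a,b)_13: α=-4, u≡1; β=-6, v≡4 (mod 13); (1|13)=+1, (4|13)=+1; sign (−1)^0·+1^-6·+1^-4 = +1.
(a,b)_3: α=-3, u≡2; β=-2, v≡2 (mod 3); (2|3)=-1, (2|3)=-1; sign (−1)^0·-1^-2·-1^-3 = -1.
(a,b)_2: α=2, β=3; u≡1, v≡7 (mod 8); ε(u)ε(v)=0·1, αω(v)=2·0, βω(u)=3·0; sum ≡ 0  ⇒  +1.
(a,b)_23: α=2, u≡11; β=4, v≡7 (mod 23); (11|23)=-1, (7|23)=-1; sign (−1)^0·-1^4·-1^2 = +1.
(a,b)_29: α=-2, u≡23; β=-4, v≡27 (mod 29); (23|29)=+1, (27|29)=-1; sign (−1)^0·+1^-4·-1^-2 = +1.
(a,b)_7: α=1, u≡5; β=1, v≡1 (mod 7); (5|7)=-1, (1|7)=+1; sign (−1)^1·-1^1·+1^1 = +1.
(a,b)_5: α=-2, u≡1; β=-2, v≡1 (mod 5); (1|5)=+1, (1|5)=+1; sign (−1)^0·+1^-2·+1^-2 = +1.
(a,b)_19: α=3, u≡9; β=6, v≡18 (mod 19); (9|19)=+1, (18|19)=-1; sign (−1)^0·+1^6·-1^3 = -1.
(a,b)_17: α=4, u≡1; β=4, v≡12 (mod 17); (1|17)=+1, (12|17)=-1; sign (−1)^0·+1^4·-1^4 = +1.
(a,b)_∞: sgn(-399)=−, sgn(14)=+, so +1.
|Ram(-399, 14)| = 2, even; anisotropic at {3, 19}.

[3, 19]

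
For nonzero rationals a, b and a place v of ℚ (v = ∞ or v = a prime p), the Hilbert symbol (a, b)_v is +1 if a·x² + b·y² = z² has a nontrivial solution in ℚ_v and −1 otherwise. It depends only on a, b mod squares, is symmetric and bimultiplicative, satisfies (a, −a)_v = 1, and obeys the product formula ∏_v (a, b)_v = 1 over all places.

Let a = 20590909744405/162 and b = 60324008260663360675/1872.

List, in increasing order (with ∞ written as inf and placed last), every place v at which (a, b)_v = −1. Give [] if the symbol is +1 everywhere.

[13, 17]

(a, b) ≡ (10010, 2431) mod (ℚ^×)²; places V = {2, 3, 5, 7, 11, 13, 17, 23, ∞}.
(a,b)_17: α=2, u≡14; β=3, v≡5 (mod 17); (14|17)=-1, (5|17)=-1; sign (−1)^0·-1^3·-1^2 = -1.
(a,b)_23: α=0, u≡21; β=2, v≡18 (mod 23); (21|23)=-1, (18|23)=+1; sign (−1)^0·-1^2·+1^0 = +1.
(a,b)_∞: sgn(10010)=+, sgn(2431)=+, so +1.
(a,b)_2: α=-1, β=-4; u≡5, v≡7 (mod 8); ε(u)ε(v)=0·1, αω(v)=-1·0, βω(u)=-4·1; sum ≡ 0  ⇒  +1.
(a,b)_7: α=7, u≡4; β=8, v≡1 (mod 7); (4|7)=+1, (1|7)=+1; sign (−1)^0·+1^8·+1^7 = +1.
(a,b)_11: α=3, u≡6; β=5, v≡1 (mod 11); (6|11)=-1, (1|11)=+1; sign (−1)^1·-1^5·+1^3 = +1.
(a,b)_13: α=1, u≡10; β=-1, v≡7 (mod 13); (10|13)=+1, (7|13)=-1; sign (−1)^0·+1^-1·-1^1 = -1.
(a,b)_5: α=1, u≡3; β=2, v≡1 (mod 5); (3|5)=-1, (1|5)=+1; sign (−1)^0·-1^2·+1^1 = +1.
(a,b)_3: α=-4, u≡2; β=-2, v≡1 (mod 3); (2|3)=-1, (1|3)=+1; sign (−1)^0·-1^-2·+1^-4 = +1.
Ram(10010, 2431) = {13, 17}; no ℚ_13-point on the conic.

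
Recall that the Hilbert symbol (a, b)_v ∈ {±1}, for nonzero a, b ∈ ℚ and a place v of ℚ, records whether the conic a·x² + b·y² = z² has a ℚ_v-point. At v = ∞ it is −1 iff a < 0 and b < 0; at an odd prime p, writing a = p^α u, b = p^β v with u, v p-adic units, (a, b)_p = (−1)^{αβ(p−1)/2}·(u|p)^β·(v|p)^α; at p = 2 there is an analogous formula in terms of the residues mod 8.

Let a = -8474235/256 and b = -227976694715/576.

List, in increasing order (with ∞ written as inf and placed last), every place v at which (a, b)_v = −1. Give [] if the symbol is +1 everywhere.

[23, inf]

Mod squares: a ≡ -70035, b ≡ -35. Check v ∈ {∞, 2, 3, 5, 7, 11, 23, 29}.
v=3: a=3^1·(≡1), b=3^-2·(≡1) mod 3; (1|3)=+1, (1|3)=+1; (−1)^{1·-2·1}·(+1)^-2·(+1)^1 = +1.
v=23: a=23^1·(≡5), b=23^2·(≡19) mod 23; (5|23)=-1, (19|23)=-1; (−1)^{1·2·11}·(-1)^2·(-1)^1 = -1.
v=5: a=5^1·(≡3), b=5^1·(≡2) mod 5; (3|5)=-1, (2|5)=-1; (−1)^{1·1·2}·(-1)^1·(-1)^1 = +1.
v=7: a=7^1·(≡6), b=7^1·(≡2) mod 7; (6|7)=-1, (2|7)=+1; (−1)^{1·1·3}·(-1)^1·(+1)^1 = +1.
v=11: a=11^2·(≡8), b=11^4·(≡3) mod 11; (8|11)=-1, (3|11)=+1; (−1)^{2·4·5}·(-1)^4·(+1)^2 = +1.
v=2: v_2(a)=-8, v_2(b)=-6; units ≡ 5, 5 (mod 8); ε·ε+αω+βω = 0·0+-8·1+-6·1 ≡ 0  ⇒  (a,b)_2 = +1.
v=29: a=29^1·(≡8), b=29^2·(≡16) mod 29; (8|29)=-1, (16|29)=+1; (−1)^{1·2·14}·(-1)^2·(+1)^1 = +1.
v=∞: -70035 < 0 and -35 < 0  ⇒  (a,b)_∞ = -1.
|Ram(-70035, -35)| = 2, even; anisotropic at {23, ∞}.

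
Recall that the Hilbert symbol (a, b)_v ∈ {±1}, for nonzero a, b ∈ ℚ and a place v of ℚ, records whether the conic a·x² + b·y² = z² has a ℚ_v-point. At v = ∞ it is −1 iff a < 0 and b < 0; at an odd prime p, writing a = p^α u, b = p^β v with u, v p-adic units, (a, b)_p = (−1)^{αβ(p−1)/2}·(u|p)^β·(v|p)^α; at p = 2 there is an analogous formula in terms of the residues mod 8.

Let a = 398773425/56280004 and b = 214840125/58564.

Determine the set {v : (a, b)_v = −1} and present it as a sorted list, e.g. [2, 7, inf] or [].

[3, 5]

(a, b) ≡ (57, 5) mod (ℚ^×)²; places V = {2, 3, 5, 11, 19, 23, 31, ∞}.
(a,b)_11: α=-4, u≡10; β=-4, v≡4 (mod 11); (10|11)=-1, (4|11)=+1; sign (−1)^0·-1^-4·+1^-4 = +1.
(a,b)_19: α=1, u≡18; β=2, v≡17 (mod 19); (18|19)=-1, (17|19)=+1; sign (−1)^0·-1^2·+1^1 = +1.
(a,b)_2: α=-2, β=-2; u≡1, v≡5 (mod 8); ε(u)ε(v)=0·0, αω(v)=-2·1, βω(u)=-2·0; sum ≡ 0  ⇒  +1.
(a,b)_3: α=1, u≡1; β=2, v≡2 (mod 3); (1|3)=+1, (2|3)=-1; sign (−1)^0·+1^2·-1^1 = -1.
(a,b)_31: α=-2, u≡24; β=0, v≡10 (mod 31); (24|31)=-1, (10|31)=+1; sign (−1)^0·-1^0·+1^-2 = +1.
(a,b)_5: α=2, u≡3; β=3, v≡4 (mod 5); (3|5)=-1, (4|5)=+1; sign (−1)^0·-1^3·+1^2 = -1.
(a,b)_23: α=4, u≡10; β=2, v≡10 (mod 23); (10|23)=-1, (10|23)=-1; sign (−1)^0·-1^2·-1^4 = +1.
(a,b)_∞: sgn(57)=+, sgn(5)=+, so +1.
Ram(57, 5) = {3, 5}; no ℚ_3-point on the conic.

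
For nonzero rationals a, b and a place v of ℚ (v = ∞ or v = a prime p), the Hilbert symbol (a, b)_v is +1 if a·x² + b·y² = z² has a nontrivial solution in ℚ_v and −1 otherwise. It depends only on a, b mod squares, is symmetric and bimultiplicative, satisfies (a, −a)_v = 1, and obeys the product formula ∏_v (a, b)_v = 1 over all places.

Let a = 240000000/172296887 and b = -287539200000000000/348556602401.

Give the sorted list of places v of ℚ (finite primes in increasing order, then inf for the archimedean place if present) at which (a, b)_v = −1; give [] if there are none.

[13, 23]

(a, b) ≡ (345, -31395) mod (ℚ^×)²; places V = {2, 3, 5, 7, 13, 17, 23, ∞}.
(a,b)_2: α=10, β=24; u≡1, v≡5 (mod 8); ε(u)ε(v)=0·0, αω(v)=10·1, βω(u)=24·0; sum ≡ 0  ⇒  +1.
(a,b)_23: α=-3, u≡21; β=-3, v≡10 (mod 23); (21|23)=-1, (10|23)=-1; sign (−1)^1·-1^-3·-1^-3 = -1.
(a,b)_∞: sgn(345)=+, sgn(-31395)=−, so +1.
(a,b)_5: α=7, u≡1; β=11, v≡4 (mod 5); (1|5)=+1, (4|5)=+1; sign (−1)^0·+1^11·+1^7 = +1.
(a,b)_13: α=0, u≡5; β=1, v≡10 (mod 13); (5|13)=-1, (10|13)=+1; sign (−1)^0·-1^1·+1^0 = -1.
(a,b)_7: α=-2, u≡1; β=-3, v≡1 (mod 7); (1|7)=+1, (1|7)=+1; sign (−1)^0·+1^-3·+1^-2 = +1.
(a,b)_17: α=-2, u≡12; β=-4, v≡16 (mod 17); (12|17)=-1, (16|17)=+1; sign (−1)^0·-1^-4·+1^-2 = +1.
(a,b)_3: α=1, u≡1; β=3, v≡2 (mod 3); (1|3)=+1, (2|3)=-1; sign (−1)^1·+1^3·-1^1 = +1.
|Ram(345, -31395)| = 2, even; anisotropic at {13, 23}.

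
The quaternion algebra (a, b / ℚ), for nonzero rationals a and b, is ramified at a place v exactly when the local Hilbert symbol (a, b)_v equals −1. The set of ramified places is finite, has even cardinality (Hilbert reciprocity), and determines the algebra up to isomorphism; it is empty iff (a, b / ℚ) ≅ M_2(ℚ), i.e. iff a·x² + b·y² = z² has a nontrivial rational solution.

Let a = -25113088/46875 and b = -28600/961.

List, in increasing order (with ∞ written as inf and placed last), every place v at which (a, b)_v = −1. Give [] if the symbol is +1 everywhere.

(a, b) ≡ (-6006, -286) mod (ℚ^×)²; places V = {2, 3, 5, 7, 11, 13, 31, ∞}.
(a,b)_2: α=9, β=3; u≡5, v≡1 (mod 8); ε(u)ε(v)=0·0, αω(v)=9·0, βω(u)=3·1; sum ≡ 1  ⇒  -1.
(a,b)_5: α=-6, u≡4; β=2, v≡1 (mod 5); (4|5)=+1, (1|5)=+1; sign (−1)^0·+1^2·+1^-6 = +1.
(a,b)_∞: sgn(-6006)=−, sgn(-286)=−, so -1.
(a,b)_7: α=3, u≡6; β=0, v≡1 (mod 7); (6|7)=-1, (1|7)=+1; sign (−1)^0·-1^0·+1^3 = +1.
(a,b)_13: α=1, u≡5; β=1, v≡3 (mod 13); (5|13)=-1, (3|13)=+1; sign (−1)^0·-1^1·+1^1 = -1.
(a,b)_31: α=0, u≡4; β=-2, v≡13 (mod 31); (4|31)=+1, (13|31)=-1; sign (−1)^0·+1^-2·-1^0 = +1.
(a,b)_3: α=-1, u≡2; β=0, v≡2 (mod 3); (2|3)=-1, (2|3)=-1; sign (−1)^0·-1^0·-1^-1 = -1.
(a,b)_11: α=1, u≡5; β=1, v≡10 (mod 11); (5|11)=+1, (10|11)=-1; sign (−1)^1·+1^1·-1^1 = +1.
Ram(-6006, -286) = {2, 3, 13, ∞}; no ℚ_2-point on the conic.

[2, 3, 13, inf]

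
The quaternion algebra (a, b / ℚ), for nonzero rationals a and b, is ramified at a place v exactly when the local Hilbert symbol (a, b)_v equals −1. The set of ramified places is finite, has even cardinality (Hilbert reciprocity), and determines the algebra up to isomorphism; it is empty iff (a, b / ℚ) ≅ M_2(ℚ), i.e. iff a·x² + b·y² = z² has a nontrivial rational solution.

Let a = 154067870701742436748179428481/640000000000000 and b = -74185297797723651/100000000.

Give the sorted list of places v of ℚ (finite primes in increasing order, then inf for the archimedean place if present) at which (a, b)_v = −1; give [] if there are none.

[2, 11]

Mod squares: a ≡ 10, b ≡ -11. Check v ∈ {∞, 2, 3, 5, 7, 11, 19}.
v=2: v_2(a)=-19, v_2(b)=-8; units ≡ 5, 5 (mod 8); ε·ε+αω+βω = 0·0+-19·1+-8·1 ≡ 1  ⇒  (a,b)_2 = -1.
v=5: a=5^-13·(≡2), b=5^-8·(≡4) mod 5; (2|5)=-1, (4|5)=+1; (−1)^{-13·-8·2}·(-1)^-8·(+1)^-13 = +1.
v=3: a=3^18·(≡1), b=3^12·(≡1) mod 3; (1|3)=+1, (1|3)=+1; (−1)^{18·12·1}·(+1)^12·(+1)^18 = +1.
v=7: a=7^6·(≡5), b=7^4·(≡3) mod 7; (5|7)=-1, (3|7)=-1; (−1)^{6·4·3}·(-1)^4·(-1)^6 = +1.
v=∞: 10 > 0 and -11 < 0  ⇒  (a,b)_∞ = +1.
v=11: a=11^10·(≡7), b=11^5·(≡10) mod 11; (7|11)=-1, (10|11)=-1; (−1)^{10·5·5}·(-1)^5·(-1)^10 = -1.
v=19: a=19^4·(≡2), b=19^2·(≡13) mod 19; (2|19)=-1, (13|19)=-1; (−1)^{4·2·9}·(-1)^2·(-1)^4 = +1.
(10, -11 / ℚ) ramifies at {2, 11}: a division algebra.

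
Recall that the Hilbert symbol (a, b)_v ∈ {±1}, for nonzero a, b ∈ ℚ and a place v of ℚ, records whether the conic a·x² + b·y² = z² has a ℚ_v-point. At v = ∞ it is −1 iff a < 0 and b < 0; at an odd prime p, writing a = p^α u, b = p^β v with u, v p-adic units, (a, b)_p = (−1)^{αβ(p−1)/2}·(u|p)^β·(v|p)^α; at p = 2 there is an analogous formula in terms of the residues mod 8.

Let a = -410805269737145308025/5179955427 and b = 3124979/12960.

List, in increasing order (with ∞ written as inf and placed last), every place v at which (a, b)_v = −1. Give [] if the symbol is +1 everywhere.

[2, 3, 5, 7, 11, 13]

Mod squares: a ≡ -3003, b ≡ 110. Check v ∈ {∞, 2, 3, 5, 7, 11, 13, 19, 41}.
v=7: a=7^1·(≡6), b=7^0·(≡6) mod 7; (6|7)=-1, (6|7)=-1; (−1)^{1·0·3}·(-1)^0·(-1)^1 = -1.
v=19: a=19^-2·(≡18), b=19^0·(≡15) mod 19; (18|19)=-1, (15|19)=-1; (−1)^{-2·0·9}·(-1)^0·(-1)^-2 = +1.
v=5: a=5^2·(≡2), b=5^-1·(≡2) mod 5; (2|5)=-1, (2|5)=-1; (−1)^{2·-1·2}·(-1)^-1·(-1)^2 = -1.
v=2: v_2(a)=0, v_2(b)=-5; units ≡ 5, 7 (mod 8); ε·ε+αω+βω = 0·1+0·0+-5·1 ≡ 1  ⇒  (a,b)_2 = -1.
v=13: a=13^5·(≡3), b=13^2·(≡8) mod 13; (3|13)=+1, (8|13)=-1; (−1)^{5·2·6}·(+1)^2·(-1)^5 = -1.
v=41: a=41^6·(≡16), b=41^2·(≡24) mod 41; (16|41)=+1, (24|41)=-1; (−1)^{6·2·20}·(+1)^2·(-1)^6 = +1.
v=∞: -3003 < 0 and 110 > 0  ⇒  (a,b)_∞ = +1.
v=11: a=11^3·(≡7), b=11^1·(≡7) mod 11; (7|11)=-1, (7|11)=-1; (−1)^{3·1·5}·(-1)^1·(-1)^3 = -1.
v=3: a=3^-15·(≡1), b=3^-4·(≡2) mod 3; (1|3)=+1, (2|3)=-1; (−1)^{-15·-4·1}·(+1)^-4·(-1)^-15 = -1.
Ram(-3003, 110) = {2, 3, 5, 7, 11, 13}; no ℚ_2-point on the conic.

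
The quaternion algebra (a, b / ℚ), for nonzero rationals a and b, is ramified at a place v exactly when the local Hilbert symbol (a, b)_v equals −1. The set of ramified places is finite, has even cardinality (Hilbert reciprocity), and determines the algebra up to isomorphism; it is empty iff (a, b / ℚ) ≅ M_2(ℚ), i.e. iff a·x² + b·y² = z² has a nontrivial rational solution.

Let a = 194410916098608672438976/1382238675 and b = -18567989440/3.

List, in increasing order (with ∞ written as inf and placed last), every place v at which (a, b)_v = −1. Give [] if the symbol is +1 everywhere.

(a, b) ≡ (273, -2145) mod (ℚ^×)²; places V = {2, 3, 5, 7, 11, 13, 17, 41, 53, ∞}.
(a,b)_53: α=-2, u≡50; β=0, v≡46 (mod 53); (50|53)=-1, (46|53)=+1; sign (−1)^0·-1^0·+1^-2 = +1.
(a,b)_7: α=7, u≡4; β=4, v≡2 (mod 7); (4|7)=+1, (2|7)=+1; sign (−1)^0·+1^4·+1^7 = +1.
(a,b)_41: α=2, u≡27; β=0, v≡38 (mod 41); (27|41)=-1, (38|41)=-1; sign (−1)^0·-1^0·-1^2 = +1.
(a,b)_3: α=-9, u≡1; β=-1, v≡2 (mod 3); (1|3)=+1, (2|3)=-1; sign (−1)^1·+1^-1·-1^-9 = +1.
(a,b)_5: α=-2, u≡3; β=1, v≡4 (mod 5); (3|5)=-1, (4|5)=+1; sign (−1)^0·-1^1·+1^-2 = -1.
(a,b)_2: α=6, β=6; u≡1, v≡7 (mod 8); ε(u)ε(v)=0·1, αω(v)=6·0, βω(u)=6·0; sum ≡ 0  ⇒  +1.
(a,b)_11: α=2, u≡5; β=1, v≡3 (mod 11); (5|11)=+1, (3|11)=+1; sign (−1)^0·+1^1·+1^2 = +1.
(a,b)_17: α=2, u≡9; β=0, v≡6 (mod 17); (9|17)=+1, (6|17)=-1; sign (−1)^0·+1^0·-1^2 = +1.
(a,b)_∞: sgn(273)=+, sgn(-2145)=−, so +1.
(a,b)_13: α=7, u≡2; β=3, v≡9 (mod 13); (2|13)=-1, (9|13)=+1; sign (−1)^0·-1^3·+1^7 = -1.
Ram(273, -2145) = {5, 13}; no ℚ_5-point on the conic.

[5, 13]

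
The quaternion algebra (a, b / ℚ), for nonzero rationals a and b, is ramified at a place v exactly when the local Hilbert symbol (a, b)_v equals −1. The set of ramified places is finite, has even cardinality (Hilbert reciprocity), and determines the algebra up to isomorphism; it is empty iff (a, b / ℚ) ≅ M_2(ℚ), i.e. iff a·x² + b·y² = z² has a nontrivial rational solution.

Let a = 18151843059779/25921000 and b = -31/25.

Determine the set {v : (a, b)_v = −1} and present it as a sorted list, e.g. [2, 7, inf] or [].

[13, 29, 31, 37]

Mod squares: a ≡ 4324190, b ≡ -31. Check v ∈ {∞, 2, 5, 7, 11, 13, 19, 23, 29, 31, 37}.
v=13: a=13^1·(≡4), b=13^0·(≡5) mod 13; (4|13)=+1, (5|13)=-1; (−1)^{1·0·6}·(+1)^0·(-1)^1 = -1.
v=31: a=31^3·(≡17), b=31^1·(≡26) mod 31; (17|31)=-1, (26|31)=-1; (−1)^{3·1·15}·(-1)^1·(-1)^3 = -1.
v=7: a=7^-2·(≡3), b=7^0·(≡1) mod 7; (3|7)=-1, (1|7)=+1; (−1)^{-2·0·3}·(-1)^0·(+1)^-2 = +1.
v=23: a=23^-2·(≡8), b=23^0·(≡19) mod 23; (8|23)=+1, (19|23)=-1; (−1)^{-2·0·11}·(+1)^0·(-1)^-2 = +1.
v=19: a=19^2·(≡12), b=19^0·(≡17) mod 19; (12|19)=-1, (17|19)=+1; (−1)^{2·0·9}·(-1)^0·(+1)^2 = +1.
v=2: v_2(a)=-3, v_2(b)=0; units ≡ 7, 1 (mod 8); ε·ε+αω+βω = 1·0+-3·0+0·0 ≡ 0  ⇒  (a,b)_2 = +1.
v=29: a=29^1·(≡27), b=29^0·(≡15) mod 29; (27|29)=-1, (15|29)=-1; (−1)^{1·0·14}·(-1)^0·(-1)^1 = -1.
v=∞: 4324190 > 0 and -31 < 0  ⇒  (a,b)_∞ = +1.
v=5: a=5^-3·(≡3), b=5^-2·(≡4) mod 5; (3|5)=-1, (4|5)=+1; (−1)^{-3·-2·2}·(-1)^-2·(+1)^-3 = +1.
v=37: a=37^1·(≡5), b=37^0·(≡18) mod 37; (5|37)=-1, (18|37)=-1; (−1)^{1·0·18}·(-1)^0·(-1)^1 = -1.
v=11: a=11^2·(≡10), b=11^0·(≡8) mod 11; (10|11)=-1, (8|11)=-1; (−1)^{2·0·5}·(-1)^0·(-1)^2 = +1.
(4324190, -31 / ℚ) ramifies at {13, 29, 31, 37}: a division algebra.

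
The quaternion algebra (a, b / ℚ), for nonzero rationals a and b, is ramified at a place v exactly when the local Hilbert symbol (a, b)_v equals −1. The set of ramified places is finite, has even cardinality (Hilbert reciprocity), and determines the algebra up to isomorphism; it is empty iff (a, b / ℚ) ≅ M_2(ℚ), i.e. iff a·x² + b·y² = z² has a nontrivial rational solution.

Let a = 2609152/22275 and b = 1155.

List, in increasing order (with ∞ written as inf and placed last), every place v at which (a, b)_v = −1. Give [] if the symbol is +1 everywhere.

[2, 3, 5, 7, 11, 13]

Mod squares: a ≡ 143, b ≡ 1155. Check v ∈ {∞, 2, 3, 5, 7, 11, 13}.
v=∞: 143 > 0 and 1155 > 0  ⇒  (a,b)_∞ = +1.
v=7: a=7^2·(≡6), b=7^1·(≡4) mod 7; (6|7)=-1, (4|7)=+1; (−1)^{2·1·3}·(-1)^1·(+1)^2 = -1.
v=13: a=13^1·(≡6), b=13^0·(≡11) mod 13; (6|13)=-1, (11|13)=-1; (−1)^{1·0·6}·(-1)^0·(-1)^1 = -1.
v=2: v_2(a)=12, v_2(b)=0; units ≡ 7, 3 (mod 8); ε·ε+αω+βω = 1·1+12·1+0·0 ≡ 1  ⇒  (a,b)_2 = -1.
v=11: a=11^-1·(≡7), b=11^1·(≡6) mod 11; (7|11)=-1, (6|11)=-1; (−1)^{-1·1·5}·(-1)^1·(-1)^-1 = -1.
v=3: a=3^-4·(≡2), b=3^1·(≡1) mod 3; (2|3)=-1, (1|3)=+1; (−1)^{-4·1·1}·(-1)^1·(+1)^-4 = -1.
v=5: a=5^-2·(≡2), b=5^1·(≡1) mod 5; (2|5)=-1, (1|5)=+1; (−1)^{-2·1·2}·(-1)^1·(+1)^-2 = -1.
(143, 1155 / ℚ) ramifies at {2, 3, 5, 7, 11, 13}: a division algebra.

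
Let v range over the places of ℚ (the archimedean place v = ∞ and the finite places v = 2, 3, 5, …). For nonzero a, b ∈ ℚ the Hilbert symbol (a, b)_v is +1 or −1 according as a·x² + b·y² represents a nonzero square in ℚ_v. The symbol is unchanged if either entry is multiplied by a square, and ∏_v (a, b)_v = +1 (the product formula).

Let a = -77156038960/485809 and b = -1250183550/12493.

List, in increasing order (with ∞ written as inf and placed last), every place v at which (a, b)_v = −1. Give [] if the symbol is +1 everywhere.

[2, 3, 7, 11, 13, inf]

(a, b) ≡ (-715, -6006) mod (ℚ^×)²; places V = {2, 3, 5, 7, 11, 13, 17, 31, 41, 47, 53, ∞}.
(a,b)_31: α=0, u≡21; β=-2, v≡20 (mod 31); (21|31)=-1, (20|31)=+1; sign (−1)^0·-1^-2·+1^0 = +1.
(a,b)_11: α=1, u≡1; β=1, v≡9 (mod 11); (1|11)=+1, (9|11)=+1; sign (−1)^1·+1^1·+1^1 = -1.
(a,b)_3: α=0, u≡2; β=1, v≡2 (mod 3); (2|3)=-1, (2|3)=-1; sign (−1)^0·-1^1·-1^0 = -1.
(a,b)_41: α=-2, u≡25; β=0, v≡40 (mod 41); (25|41)=+1, (40|41)=+1; sign (−1)^0·+1^0·+1^-2 = +1.
(a,b)_∞: sgn(-715)=−, sgn(-6006)=−, so -1.
(a,b)_13: α=1, u≡3; β=-1, v≡5 (mod 13); (3|13)=+1, (5|13)=-1; sign (−1)^0·+1^-1·-1^1 = -1.
(a,b)_7: α=4, u≡5; β=3, v≡3 (mod 7); (5|7)=-1, (3|7)=-1; sign (−1)^0·-1^3·-1^4 = -1.
(a,b)_47: α=0, u≡16; β=2, v≡13 (mod 47); (16|47)=+1, (13|47)=-1; sign (−1)^0·+1^2·-1^0 = +1.
(a,b)_2: α=4, β=1; u≡5, v≡5 (mod 8); ε(u)ε(v)=0·0, αω(v)=4·1, βω(u)=1·1; sum ≡ 1  ⇒  -1.
(a,b)_17: α=-2, u≡9; β=0, v≡7 (mod 17); (9|17)=+1, (7|17)=-1; sign (−1)^0·+1^0·-1^-2 = +1.
(a,b)_53: α=2, u≡2; β=0, v≡49 (mod 53); (2|53)=-1, (49|53)=+1; sign (−1)^0·-1^0·+1^2 = +1.
(a,b)_5: α=1, u≡2; β=2, v≡1 (mod 5); (2|5)=-1, (1|5)=+1; sign (−1)^0·-1^2·+1^1 = +1.
|Ram(-715, -6006)| = 6, even; anisotropic at {2, 3, 7, 11, 13, ∞}.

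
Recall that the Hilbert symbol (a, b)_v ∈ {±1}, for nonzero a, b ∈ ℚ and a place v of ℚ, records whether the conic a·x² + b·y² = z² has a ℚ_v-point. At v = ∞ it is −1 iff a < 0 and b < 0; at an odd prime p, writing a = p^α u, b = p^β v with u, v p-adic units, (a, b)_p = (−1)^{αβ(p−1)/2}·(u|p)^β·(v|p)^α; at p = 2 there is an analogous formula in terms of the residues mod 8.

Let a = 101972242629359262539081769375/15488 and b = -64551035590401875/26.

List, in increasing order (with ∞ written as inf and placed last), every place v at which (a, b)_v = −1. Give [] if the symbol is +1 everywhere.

[13, 17, 29, 31]

Mod squares: a ≡ 1130942, b ≡ -8398. Check v ∈ {∞, 2, 3, 5, 11, 13, 17, 19, 29, 31, 37}.
v=11: a=11^-2·(≡8), b=11^0·(≡6) mod 11; (8|11)=-1, (6|11)=-1; (−1)^{-2·0·5}·(-1)^0·(-1)^-2 = +1.
v=13: a=13^0·(≡2), b=13^-1·(≡9) mod 13; (2|13)=-1, (9|13)=+1; (−1)^{0·-1·6}·(-1)^-1·(+1)^0 = -1.
v=17: a=17^5·(≡14), b=17^3·(≡15) mod 17; (14|17)=-1, (15|17)=+1; (−1)^{5·3·8}·(-1)^3·(+1)^5 = -1.
v=19: a=19^2·(≡17), b=19^1·(≡10) mod 19; (17|19)=+1, (10|19)=-1; (−1)^{2·1·9}·(+1)^1·(-1)^2 = +1.
v=29: a=29^3·(≡9), b=29^2·(≡10) mod 29; (9|29)=+1, (10|29)=-1; (−1)^{3·2·14}·(+1)^2·(-1)^3 = -1.
v=31: a=31^5·(≡24), b=31^2·(≡27) mod 31; (24|31)=-1, (27|31)=-1; (−1)^{5·2·15}·(-1)^2·(-1)^5 = -1.
v=3: a=3^2·(≡2), b=3^0·(≡2) mod 3; (2|3)=-1, (2|3)=-1; (−1)^{2·0·1}·(-1)^0·(-1)^2 = +1.
v=2: v_2(a)=-7, v_2(b)=-1; units ≡ 7, 1 (mod 8); ε·ε+αω+βω = 1·0+-7·0+-1·0 ≡ 0  ⇒  (a,b)_2 = +1.
v=∞: 1130942 > 0 and -8398 < 0  ⇒  (a,b)_∞ = +1.
v=5: a=5^4·(≡2), b=5^4·(≡2) mod 5; (2|5)=-1, (2|5)=-1; (−1)^{4·4·2}·(-1)^4·(-1)^4 = +1.
v=37: a=37^3·(≡4), b=37^2·(≡28) mod 37; (4|37)=+1, (28|37)=+1; (−1)^{3·2·18}·(+1)^2·(+1)^3 = +1.
Ram(1130942, -8398) = {13, 17, 29, 31}; no ℚ_13-point on the conic.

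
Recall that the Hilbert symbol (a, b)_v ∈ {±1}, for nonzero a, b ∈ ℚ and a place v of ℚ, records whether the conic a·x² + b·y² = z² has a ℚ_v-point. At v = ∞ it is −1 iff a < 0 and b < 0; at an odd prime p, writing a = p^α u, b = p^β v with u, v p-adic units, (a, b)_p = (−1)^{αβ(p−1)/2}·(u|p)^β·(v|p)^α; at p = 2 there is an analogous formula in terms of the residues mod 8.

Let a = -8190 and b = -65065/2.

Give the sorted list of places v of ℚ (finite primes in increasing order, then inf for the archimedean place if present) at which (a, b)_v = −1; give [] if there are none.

[5, inf]

Mod squares: a ≡ -910, b ≡ -770. Check v ∈ {∞, 2, 3, 5, 7, 11, 13}.
v=13: a=13^1·(≡7), b=13^2·(≡9) mod 13; (7|13)=-1, (9|13)=+1; (−1)^{1·2·6}·(-1)^2·(+1)^1 = +1.
v=3: a=3^2·(≡2), b=3^0·(≡1) mod 3; (2|3)=-1, (1|3)=+1; (−1)^{2·0·1}·(-1)^0·(+1)^2 = +1.
v=2: v_2(a)=1, v_2(b)=-1; units ≡ 1, 7 (mod 8); ε·ε+αω+βω = 0·1+1·0+-1·0 ≡ 0  ⇒  (a,b)_2 = +1.
v=∞: -910 < 0 and -770 < 0  ⇒  (a,b)_∞ = -1.
v=5: a=5^1·(≡2), b=5^1·(≡1) mod 5; (2|5)=-1, (1|5)=+1; (−1)^{1·1·2}·(-1)^1·(+1)^1 = -1.
v=11: a=11^0·(≡5), b=11^1·(≡7) mod 11; (5|11)=+1, (7|11)=-1; (−1)^{0·1·5}·(+1)^1·(-1)^0 = +1.
v=7: a=7^1·(≡6), b=7^1·(≡4) mod 7; (6|7)=-1, (4|7)=+1; (−1)^{1·1·3}·(-1)^1·(+1)^1 = +1.
Ram(-910, -770) = {5, ∞}; no ℚ_5-point on the conic.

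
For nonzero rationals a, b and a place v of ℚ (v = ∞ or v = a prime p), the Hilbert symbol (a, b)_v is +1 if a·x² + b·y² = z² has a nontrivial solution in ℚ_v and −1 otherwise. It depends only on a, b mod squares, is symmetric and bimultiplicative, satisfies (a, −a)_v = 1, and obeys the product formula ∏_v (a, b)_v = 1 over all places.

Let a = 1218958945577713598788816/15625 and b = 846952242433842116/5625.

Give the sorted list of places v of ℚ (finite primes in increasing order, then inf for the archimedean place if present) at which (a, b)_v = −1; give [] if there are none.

[13, 29]

Mod squares: a ≡ 20604181, b ≡ 41. Check v ∈ {∞, 2, 3, 5, 11, 13, 29, 31, 41, 43}.
v=2: v_2(a)=4, v_2(b)=2; units ≡ 5, 1 (mod 8); ε·ε+αω+βω = 0·0+4·0+2·1 ≡ 0  ⇒  (a,b)_2 = +1.
v=5: a=5^-6·(≡1), b=5^-4·(≡4) mod 5; (1|5)=+1, (4|5)=+1; (−1)^{-6·-4·2}·(+1)^-4·(+1)^-6 = +1.
v=11: a=11^4·(≡1), b=11^2·(≡8) mod 11; (1|11)=+1, (8|11)=-1; (−1)^{4·2·5}·(+1)^2·(-1)^4 = +1.
v=31: a=31^3·(≡12), b=31^2·(≡16) mod 31; (12|31)=-1, (16|31)=+1; (−1)^{3·2·15}·(-1)^2·(+1)^3 = +1.
v=3: a=3^0·(≡1), b=3^-2·(≡2) mod 3; (1|3)=+1, (2|3)=-1; (−1)^{0·-2·1}·(+1)^-2·(-1)^0 = +1.
v=∞: 20604181 > 0 and 41 > 0  ⇒  (a,b)_∞ = +1.
v=13: a=13^3·(≡1), b=13^4·(≡8) mod 13; (1|13)=+1, (8|13)=-1; (−1)^{3·4·6}·(+1)^4·(-1)^3 = -1.
v=41: a=41^1·(≡40), b=41^1·(≡2) mod 41; (40|41)=+1, (2|41)=+1; (−1)^{1·1·20}·(+1)^1·(+1)^1 = +1.
v=29: a=29^3·(≡26), b=29^2·(≡3) mod 29; (26|29)=-1, (3|29)=-1; (−1)^{3·2·14}·(-1)^2·(-1)^3 = -1.
v=43: a=43^3·(≡2), b=43^2·(≡9) mod 43; (2|43)=-1, (9|43)=+1; (−1)^{3·2·21}·(-1)^2·(+1)^3 = +1.
(20604181, 41 / ℚ) ramifies at {13, 29}: a division algebra.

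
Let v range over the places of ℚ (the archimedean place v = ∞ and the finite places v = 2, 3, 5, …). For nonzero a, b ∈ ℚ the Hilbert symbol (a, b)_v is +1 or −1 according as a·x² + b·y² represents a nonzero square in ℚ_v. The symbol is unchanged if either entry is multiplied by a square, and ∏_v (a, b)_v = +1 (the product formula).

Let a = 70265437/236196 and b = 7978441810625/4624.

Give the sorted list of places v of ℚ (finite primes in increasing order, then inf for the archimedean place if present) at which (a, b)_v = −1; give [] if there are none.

[13, 29]

(a, b) ≡ (253, 377) mod (ℚ^×)²; places V = {2, 3, 5, 11, 13, 17, 23, 29, 31, ∞}.
(a,b)_3: α=-10, u≡1; β=0, v≡2 (mod 3); (1|3)=+1, (2|3)=-1; sign (−1)^0·+1^0·-1^-10 = +1.
(a,b)_11: α=1, u≡3; β=2, v≡4 (mod 11); (3|11)=+1, (4|11)=+1; sign (−1)^0·+1^2·+1^1 = +1.
(a,b)_23: α=1, u≡10; β=4, v≡9 (mod 23); (10|23)=-1, (9|23)=+1; sign (−1)^0·-1^4·+1^1 = +1.
(a,b)_5: α=0, u≡2; β=4, v≡3 (mod 5); (2|5)=-1, (3|5)=-1; sign (−1)^0·-1^4·-1^0 = +1.
(a,b)_31: α=2, u≡16; β=0, v≡2 (mod 31); (16|31)=+1, (2|31)=+1; sign (−1)^0·+1^0·+1^2 = +1.
(a,b)_13: α=0, u≡5; β=1, v≡4 (mod 13); (5|13)=-1, (4|13)=+1; sign (−1)^0·-1^1·+1^0 = -1.
(a,b)_2: α=-2, β=-4; u≡5, v≡1 (mod 8); ε(u)ε(v)=0·0, αω(v)=-2·0, βω(u)=-4·1; sum ≡ 0  ⇒  +1.
(a,b)_17: α=2, u≡9; β=-2, v≡11 (mod 17); (9|17)=+1, (11|17)=-1; sign (−1)^0·+1^-2·-1^2 = +1.
(a,b)_29: α=0, u≡19; β=1, v≡5 (mod 29); (19|29)=-1, (5|29)=+1; sign (−1)^0·-1^1·+1^0 = -1.
(a,b)_∞: sgn(253)=+, sgn(377)=+, so +1.
|Ram(253, 377)| = 2, even; anisotropic at {13, 29}.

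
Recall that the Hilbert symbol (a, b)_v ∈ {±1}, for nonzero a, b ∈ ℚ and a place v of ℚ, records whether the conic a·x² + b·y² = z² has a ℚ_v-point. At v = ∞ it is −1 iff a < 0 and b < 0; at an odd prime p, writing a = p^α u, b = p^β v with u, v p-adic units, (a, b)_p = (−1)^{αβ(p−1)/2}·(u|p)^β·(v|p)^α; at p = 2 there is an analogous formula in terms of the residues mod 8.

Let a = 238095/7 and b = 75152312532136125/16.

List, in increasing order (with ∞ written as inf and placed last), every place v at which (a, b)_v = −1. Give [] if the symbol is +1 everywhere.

[5, 7, 13, 41]

Mod squares: a ≡ 185185, b ≡ 98605. Check v ∈ {∞, 2, 3, 5, 7, 11, 13, 37, 41}.
v=7: a=7^-1·(≡4), b=7^0·(≡3) mod 7; (4|7)=+1, (3|7)=-1; (−1)^{-1·0·3}·(+1)^0·(-1)^-1 = -1.
v=∞: 185185 > 0 and 98605 > 0  ⇒  (a,b)_∞ = +1.
v=41: a=41^0·(≡7), b=41^1·(≡17) mod 41; (7|41)=-1, (17|41)=-1; (−1)^{0·1·20}·(-1)^1·(-1)^0 = -1.
v=3: a=3^2·(≡1), b=3^2·(≡1) mod 3; (1|3)=+1, (1|3)=+1; (−1)^{2·2·1}·(+1)^2·(+1)^2 = +1.
v=5: a=5^1·(≡2), b=5^3·(≡4) mod 5; (2|5)=-1, (4|5)=+1; (−1)^{1·3·2}·(-1)^3·(+1)^1 = -1.
v=37: a=37^1·(≡26), b=37^3·(≡33) mod 37; (26|37)=+1, (33|37)=+1; (−1)^{1·3·18}·(+1)^3·(+1)^1 = +1.
v=2: v_2(a)=0, v_2(b)=-4; units ≡ 1, 5 (mod 8); ε·ε+αω+βω = 0·0+0·1+-4·0 ≡ 0  ⇒  (a,b)_2 = +1.
v=13: a=13^1·(≡9), b=13^3·(≡5) mod 13; (9|13)=+1, (5|13)=-1; (−1)^{1·3·6}·(+1)^3·(-1)^1 = -1.
v=11: a=11^1·(≡9), b=11^4·(≡9) mod 11; (9|11)=+1, (9|11)=+1; (−1)^{1·4·5}·(+1)^4·(+1)^1 = +1.
Ram(185185, 98605) = {5, 7, 13, 41}; no ℚ_5-point on the conic.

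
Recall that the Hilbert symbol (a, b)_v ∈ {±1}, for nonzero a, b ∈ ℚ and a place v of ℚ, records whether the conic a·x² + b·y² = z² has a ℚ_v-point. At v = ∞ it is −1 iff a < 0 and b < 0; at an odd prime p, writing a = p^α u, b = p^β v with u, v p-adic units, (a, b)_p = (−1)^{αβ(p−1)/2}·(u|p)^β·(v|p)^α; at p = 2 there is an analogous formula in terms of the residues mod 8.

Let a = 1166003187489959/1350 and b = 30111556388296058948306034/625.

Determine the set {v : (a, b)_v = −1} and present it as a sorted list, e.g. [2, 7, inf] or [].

(a, b) ≡ (714, 111826) mod (ℚ^×)²; places V = {2, 3, 5, 7, 11, 13, 17, 19, 23, 29, 31, ∞}.
(a,b)_13: α=2, u≡12; β=3, v≡12 (mod 13); (12|13)=+1, (12|13)=+1; sign (−1)^0·+1^3·+1^2 = +1.
(a,b)_2: α=-1, β=1; u≡5, v≡1 (mod 8); ε(u)ε(v)=0·0, αω(v)=-1·0, βω(u)=1·1; sum ≡ 1  ⇒  -1.
(a,b)_5: α=-2, u≡1; β=-4, v≡4 (mod 5); (1|5)=+1, (4|5)=+1; sign (−1)^0·+1^-4·+1^-2 = +1.
(a,b)_11: α=0, u≡2; β=1, v≡6 (mod 11); (2|11)=-1, (6|11)=-1; sign (−1)^0·-1^1·-1^0 = -1.
(a,b)_7: α=1, u≡4; β=2, v≡4 (mod 7); (4|7)=+1, (4|7)=+1; sign (−1)^0·+1^2·+1^1 = +1.
(a,b)_29: α=2, u≡2; β=2, v≡17 (mod 29); (2|29)=-1, (17|29)=-1; sign (−1)^0·-1^2·-1^2 = +1.
(a,b)_23: α=2, u≡9; β=3, v≡6 (mod 23); (9|23)=+1, (6|23)=+1; sign (−1)^0·+1^3·+1^2 = +1.
(a,b)_∞: sgn(714)=+, sgn(111826)=+, so +1.
(a,b)_3: α=-3, u≡1; β=6, v≡1 (mod 3); (1|3)=+1, (1|3)=+1; sign (−1)^0·+1^6·+1^-3 = +1.
(a,b)_31: α=0, u≡4; β=2, v≡25 (mod 31); (4|31)=+1, (25|31)=+1; sign (−1)^0·+1^2·+1^0 = +1.
(a,b)_17: α=1, u≡16; β=3, v≡2 (mod 17); (16|17)=+1, (2|17)=+1; sign (−1)^0·+1^3·+1^1 = +1.
(a,b)_19: α=4, u≡17; β=2, v≡17 (mod 19); (17|19)=+1, (17|19)=+1; sign (−1)^0·+1^2·+1^4 = +1.
(714, 111826 / ℚ) ramifies at {2, 11}: a division algebra.

[2, 11]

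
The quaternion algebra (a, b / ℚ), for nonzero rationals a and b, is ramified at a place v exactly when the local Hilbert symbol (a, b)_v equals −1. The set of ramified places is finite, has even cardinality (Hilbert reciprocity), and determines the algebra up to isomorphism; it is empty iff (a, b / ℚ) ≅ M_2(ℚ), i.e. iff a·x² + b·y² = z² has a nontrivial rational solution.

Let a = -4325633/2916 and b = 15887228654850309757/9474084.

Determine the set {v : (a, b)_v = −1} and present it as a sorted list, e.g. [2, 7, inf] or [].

(a, b) ≡ (-8177, 237133) mod (ℚ^×)²; places V = {2, 3, 7, 11, 13, 17, 19, 23, 29, 37, ∞}.
(a,b)_19: α=0, u≡15; β=-2, v≡15 (mod 19); (15|19)=-1, (15|19)=-1; sign (−1)^0·-1^-2·-1^0 = +1.
(a,b)_7: α=0, u≡6; β=2, v≡4 (mod 7); (6|7)=-1, (4|7)=+1; sign (−1)^0·-1^2·+1^0 = +1.
(a,b)_23: α=2, u≡7; β=0, v≡1 (mod 23); (7|23)=-1, (1|23)=+1; sign (−1)^0·-1^0·+1^2 = +1.
(a,b)_11: α=0, u≡7; β=2, v≡7 (mod 11); (7|11)=-1, (7|11)=-1; sign (−1)^0·-1^2·-1^0 = +1.
(a,b)_∞: sgn(-8177)=−, sgn(237133)=+, so +1.
(a,b)_37: α=1, u≡9; β=3, v≡15 (mod 37); (9|37)=+1, (15|37)=-1; sign (−1)^0·+1^3·-1^1 = -1.
(a,b)_29: α=0, u≡24; β=1, v≡24 (mod 29); (24|29)=+1, (24|29)=+1; sign (−1)^0·+1^1·+1^0 = +1.
(a,b)_13: α=1, u≡5; β=5, v≡7 (mod 13); (5|13)=-1, (7|13)=-1; sign (−1)^0·-1^5·-1^1 = +1.
(a,b)_2: α=-2, β=-2; u≡7, v≡5 (mod 8); ε(u)ε(v)=1·0, αω(v)=-2·1, βω(u)=-2·0; sum ≡ 0  ⇒  +1.
(a,b)_17: α=1, u≡14; β=3, v≡16 (mod 17); (14|17)=-1, (16|17)=+1; sign (−1)^0·-1^3·+1^1 = -1.
(a,b)_3: α=-6, u≡1; β=-8, v≡1 (mod 3); (1|3)=+1, (1|3)=+1; sign (−1)^0·+1^-8·+1^-6 = +1.
|Ram(-8177, 237133)| = 2, even; anisotropic at {17, 37}.

[17, 37]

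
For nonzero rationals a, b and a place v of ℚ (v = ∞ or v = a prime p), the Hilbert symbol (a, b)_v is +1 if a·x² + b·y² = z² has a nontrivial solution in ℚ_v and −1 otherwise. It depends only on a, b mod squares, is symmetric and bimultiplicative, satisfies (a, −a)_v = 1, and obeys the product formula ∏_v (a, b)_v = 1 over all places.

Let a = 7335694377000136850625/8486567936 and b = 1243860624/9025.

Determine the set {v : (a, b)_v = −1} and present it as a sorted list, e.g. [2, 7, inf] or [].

Mod squares: a ≡ 451, b ≡ 41. Check v ∈ {∞, 2, 3, 5, 7, 11, 13, 17, 19, 31, 41}.
v=5: a=5^4·(≡1), b=5^-2·(≡4) mod 5; (1|5)=+1, (4|5)=+1; (−1)^{4·-2·2}·(+1)^-2·(+1)^4 = +1.
v=3: a=3^20·(≡1), b=3^8·(≡2) mod 3; (1|3)=+1, (2|3)=-1; (−1)^{20·8·1}·(+1)^8·(-1)^20 = +1.
v=2: v_2(a)=-14, v_2(b)=4; units ≡ 3, 1 (mod 8); ε·ε+αω+βω = 1·0+-14·0+4·1 ≡ 0  ⇒  (a,b)_2 = +1.
v=41: a=41^3·(≡3), b=41^1·(≡31) mod 41; (3|41)=-1, (31|41)=+1; (−1)^{3·1·20}·(-1)^1·(+1)^3 = -1.
v=11: a=11^-1·(≡10), b=11^0·(≡10) mod 11; (10|11)=-1, (10|11)=-1; (−1)^{-1·0·5}·(-1)^0·(-1)^-1 = -1.
v=17: a=17^2·(≡2), b=17^2·(≡5) mod 17; (2|17)=+1, (5|17)=-1; (−1)^{2·2·8}·(+1)^2·(-1)^2 = +1.
v=∞: 451 > 0 and 41 > 0  ⇒  (a,b)_∞ = +1.
v=7: a=7^-2·(≡5), b=7^0·(≡3) mod 7; (5|7)=-1, (3|7)=-1; (−1)^{-2·0·3}·(-1)^0·(-1)^-2 = +1.
v=19: a=19^0·(≡2), b=19^-2·(≡2) mod 19; (2|19)=-1, (2|19)=-1; (−1)^{0·-2·9}·(-1)^-2·(-1)^0 = +1.
v=31: a=31^-2·(≡27), b=31^0·(≡2) mod 31; (27|31)=-1, (2|31)=+1; (−1)^{-2·0·15}·(-1)^0·(+1)^-2 = +1.
v=13: a=13^2·(≡4), b=13^0·(≡2) mod 13; (4|13)=+1, (2|13)=-1; (−1)^{2·0·6}·(+1)^0·(-1)^2 = +1.
|Ram(451, 41)| = 2, even; anisotropic at {11, 41}.

[11, 41]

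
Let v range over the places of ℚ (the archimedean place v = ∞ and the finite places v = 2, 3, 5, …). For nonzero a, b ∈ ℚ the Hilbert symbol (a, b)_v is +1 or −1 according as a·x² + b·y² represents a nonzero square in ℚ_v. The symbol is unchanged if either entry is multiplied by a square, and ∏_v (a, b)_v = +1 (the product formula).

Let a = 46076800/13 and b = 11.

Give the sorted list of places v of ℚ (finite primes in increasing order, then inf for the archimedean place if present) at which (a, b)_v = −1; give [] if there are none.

Mod squares: a ≡ 3094, b ≡ 11. Check v ∈ {∞, 2, 5, 7, 11, 13, 17}.
v=∞: 3094 > 0 and 11 > 0  ⇒  (a,b)_∞ = +1.
v=7: a=7^1·(≡1), b=7^0·(≡4) mod 7; (1|7)=+1, (4|7)=+1; (−1)^{1·0·3}·(+1)^0·(+1)^1 = +1.
v=11: a=11^2·(≡1), b=11^1·(≡1) mod 11; (1|11)=+1, (1|11)=+1; (−1)^{2·1·5}·(+1)^1·(+1)^2 = +1.
v=2: v_2(a)=7, v_2(b)=0; units ≡ 3, 3 (mod 8); ε·ε+αω+βω = 1·1+7·1+0·1 ≡ 0  ⇒  (a,b)_2 = +1.
v=17: a=17^1·(≡3), b=17^0·(≡11) mod 17; (3|17)=-1, (11|17)=-1; (−1)^{1·0·8}·(-1)^0·(-1)^1 = -1.
v=5: a=5^2·(≡4), b=5^0·(≡1) mod 5; (4|5)=+1, (1|5)=+1; (−1)^{2·0·2}·(+1)^0·(+1)^2 = +1.
v=13: a=13^-1·(≡3), b=13^0·(≡11) mod 13; (3|13)=+1, (11|13)=-1; (−1)^{-1·0·6}·(+1)^0·(-1)^-1 = -1.
Ram(3094, 11) = {13, 17}; no ℚ_13-point on the conic.

[13, 17]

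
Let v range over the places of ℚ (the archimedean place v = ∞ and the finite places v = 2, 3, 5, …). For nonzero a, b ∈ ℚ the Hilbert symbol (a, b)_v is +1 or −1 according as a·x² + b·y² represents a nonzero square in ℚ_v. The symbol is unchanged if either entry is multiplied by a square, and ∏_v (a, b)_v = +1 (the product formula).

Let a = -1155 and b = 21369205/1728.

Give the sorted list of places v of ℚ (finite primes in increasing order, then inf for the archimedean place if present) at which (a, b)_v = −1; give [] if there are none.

[5, 7]

Mod squares: a ≡ -1155, b ≡ 3135. Check v ∈ {∞, 2, 3, 5, 7, 11, 13, 19}.
v=19: a=19^0·(≡4), b=19^1·(≡10) mod 19; (4|19)=+1, (10|19)=-1; (−1)^{0·1·9}·(+1)^1·(-1)^0 = +1.
v=11: a=11^1·(≡5), b=11^3·(≡6) mod 11; (5|11)=+1, (6|11)=-1; (−1)^{1·3·5}·(+1)^3·(-1)^1 = +1.
v=5: a=5^1·(≡4), b=5^1·(≡2) mod 5; (4|5)=+1, (2|5)=-1; (−1)^{1·1·2}·(+1)^1·(-1)^1 = -1.
v=∞: -1155 < 0 and 3135 > 0  ⇒  (a,b)_∞ = +1.
v=7: a=7^1·(≡3), b=7^0·(≡3) mod 7; (3|7)=-1, (3|7)=-1; (−1)^{1·0·3}·(-1)^0·(-1)^1 = -1.
v=2: v_2(a)=0, v_2(b)=-6; units ≡ 5, 7 (mod 8); ε·ε+αω+βω = 0·1+0·0+-6·1 ≡ 0  ⇒  (a,b)_2 = +1.
v=3: a=3^1·(≡2), b=3^-3·(≡1) mod 3; (2|3)=-1, (1|3)=+1; (−1)^{1·-3·1}·(-1)^-3·(+1)^1 = +1.
v=13: a=13^0·(≡2), b=13^2·(≡6) mod 13; (2|13)=-1, (6|13)=-1; (−1)^{0·2·6}·(-1)^2·(-1)^0 = +1.
Ram(-1155, 3135) = {5, 7}; no ℚ_5-point on the conic.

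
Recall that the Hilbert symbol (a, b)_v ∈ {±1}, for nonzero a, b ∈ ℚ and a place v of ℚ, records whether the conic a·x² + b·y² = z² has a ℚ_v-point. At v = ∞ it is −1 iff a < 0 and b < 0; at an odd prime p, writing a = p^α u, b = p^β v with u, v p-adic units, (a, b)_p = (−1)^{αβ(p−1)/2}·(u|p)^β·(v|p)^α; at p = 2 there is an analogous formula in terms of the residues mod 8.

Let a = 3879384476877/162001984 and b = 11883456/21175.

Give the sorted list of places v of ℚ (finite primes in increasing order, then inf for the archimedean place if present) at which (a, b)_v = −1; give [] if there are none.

Mod squares: a ≡ 13, b ≡ 273. Check v ∈ {∞, 2, 3, 5, 7, 11, 13, 23, 29, 37, 43}.
v=13: a=13^3·(≡12), b=13^1·(≡11) mod 13; (12|13)=+1, (11|13)=-1; (−1)^{3·1·6}·(+1)^1·(-1)^3 = -1.
v=5: a=5^0·(≡3), b=5^-2·(≡3) mod 5; (3|5)=-1, (3|5)=-1; (−1)^{0·-2·2}·(-1)^-2·(-1)^0 = +1.
v=3: a=3^4·(≡1), b=3^3·(≡1) mod 3; (1|3)=+1, (1|3)=+1; (−1)^{4·3·1}·(+1)^3·(+1)^4 = +1.
v=37: a=37^-2·(≡14), b=37^0·(≡5) mod 37; (14|37)=-1, (5|37)=-1; (−1)^{-2·0·18}·(-1)^0·(-1)^-2 = +1.
v=∞: 13 > 0 and 273 > 0  ⇒  (a,b)_∞ = +1.
v=43: a=43^-2·(≡16), b=43^0·(≡1) mod 43; (16|43)=+1, (1|43)=+1; (−1)^{-2·0·21}·(+1)^0·(+1)^-2 = +1.
v=23: a=23^2·(≡8), b=23^2·(≡21) mod 23; (8|23)=+1, (21|23)=-1; (−1)^{2·2·11}·(+1)^2·(-1)^2 = +1.
v=2: v_2(a)=-6, v_2(b)=6; units ≡ 5, 1 (mod 8); ε·ε+αω+βω = 0·0+-6·0+6·1 ≡ 0  ⇒  (a,b)_2 = +1.
v=11: a=11^0·(≡8), b=11^-2·(≡9) mod 11; (8|11)=-1, (9|11)=+1; (−1)^{0·-2·5}·(-1)^-2·(+1)^0 = +1.
v=29: a=29^2·(≡25), b=29^0·(≡2) mod 29; (25|29)=+1, (2|29)=-1; (−1)^{2·0·14}·(+1)^0·(-1)^2 = +1.
v=7: a=7^2·(≡3), b=7^-1·(≡4) mod 7; (3|7)=-1, (4|7)=+1; (−1)^{2·-1·3}·(-1)^-1·(+1)^2 = -1.
(13, 273 / ℚ) ramifies at {7, 13}: a division algebra.

[7, 13]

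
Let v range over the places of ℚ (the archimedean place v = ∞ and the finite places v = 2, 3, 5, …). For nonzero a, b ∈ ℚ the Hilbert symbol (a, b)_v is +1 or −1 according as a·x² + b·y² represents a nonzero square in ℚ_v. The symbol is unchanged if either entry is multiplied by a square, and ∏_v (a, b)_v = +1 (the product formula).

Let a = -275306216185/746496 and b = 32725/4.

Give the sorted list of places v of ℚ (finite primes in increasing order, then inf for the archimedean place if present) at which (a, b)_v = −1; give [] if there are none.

[11, 17]

(a, b) ≡ (-385, 1309) mod (ℚ^×)²; places V = {2, 3, 5, 7, 11, 13, 17, ∞}.
(a,b)_17: α=2, u≡3; β=1, v≡1 (mod 17); (3|17)=-1, (1|17)=+1; sign (−1)^0·-1^1·+1^2 = -1.
(a,b)_3: α=-6, u≡2; β=0, v≡1 (mod 3); (2|3)=-1, (1|3)=+1; sign (−1)^0·-1^0·+1^-6 = +1.
(a,b)_5: α=1, u≡3; β=2, v≡1 (mod 5); (3|5)=-1, (1|5)=+1; sign (−1)^0·-1^2·+1^1 = +1.
(a,b)_∞: sgn(-385)=−, sgn(1309)=+, so +1.
(a,b)_11: α=5, u≡3; β=1, v≡4 (mod 11); (3|11)=+1, (4|11)=+1; sign (−1)^1·+1^1·+1^5 = -1.
(a,b)_2: α=-10, β=-2; u≡7, v≡5 (mod 8); ε(u)ε(v)=1·0, αω(v)=-10·1, βω(u)=-2·0; sum ≡ 0  ⇒  +1.
(a,b)_13: α=2, u≡11; β=0, v≡1 (mod 13); (11|13)=-1, (1|13)=+1; sign (−1)^0·-1^0·+1^2 = +1.
(a,b)_7: α=1, u≡4; β=1, v≡5 (mod 7); (4|7)=+1, (5|7)=-1; sign (−1)^1·+1^1·-1^1 = +1.
(-385, 1309 / ℚ) ramifies at {11, 17}: a division algebra.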